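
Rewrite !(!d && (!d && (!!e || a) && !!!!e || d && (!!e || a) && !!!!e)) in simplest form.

d || !e

!(!d && (!d && (!!e || a) && !!!!e || d && (!!e || a) && !!!!e))
= !(!d && (!!e || a) && !!!!e)   [distribution]
= !(!d && (!!e || a) && !!e)   [double negation]
= !(!d && !!e)   [absorption]
= d || !e   [De Morgan]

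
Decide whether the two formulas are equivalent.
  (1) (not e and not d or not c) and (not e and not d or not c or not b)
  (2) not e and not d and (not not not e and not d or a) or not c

Yes

E1: (not e and not d or not c) and (not e and not d or not c or not b)
    = not e and not d or not c
E2: not e and not d and (not not not e and not d or a) or not c
    = not e and not d and (not e and not d or a) or not c
    = not e and not d or not c
Both reduce to not e and not d or not c, so they are equivalent.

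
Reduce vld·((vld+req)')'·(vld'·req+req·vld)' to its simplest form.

vld·req'

vld·((vld+req)')'·(vld'·req+req·vld)'
= vld·((vld+req)')'·req'   — distribution
= vld·(vld+req)·req'   — double negation
= vld·req'   — absorption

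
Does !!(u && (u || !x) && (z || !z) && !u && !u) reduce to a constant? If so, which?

yes, False

!!(u && (u || !x) && (z || !z) && !u && !u)
= u && (u || !x) && (z || !z) && !u && !u
= u && (u || !x) && (z || !z) && !u
= u && (u || !x) && !u
= u && !u
= false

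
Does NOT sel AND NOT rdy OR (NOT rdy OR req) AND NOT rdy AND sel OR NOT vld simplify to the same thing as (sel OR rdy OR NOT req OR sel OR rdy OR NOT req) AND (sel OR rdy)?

No

E1: NOT sel AND NOT rdy OR (NOT rdy OR req) AND NOT rdy AND sel OR NOT vld
    = NOT sel AND NOT rdy OR NOT rdy AND sel OR NOT vld   — absorption
    = NOT rdy OR NOT vld   — distribution
E2: (sel OR rdy OR NOT req OR sel OR rdy OR NOT req) AND (sel OR rdy)
    = (sel OR rdy OR NOT req) AND (sel OR rdy)   — idempotence
    = sel OR rdy   — absorption
These differ: at rdy=1, req=1, sel=0, vld=1, E1 = 0 but E2 = 1.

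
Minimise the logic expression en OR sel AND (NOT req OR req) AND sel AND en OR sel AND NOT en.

en OR sel AND (NOT req OR req) AND sel AND en OR sel AND NOT en
= en OR sel AND sel AND en OR sel AND NOT en
= en OR sel AND en OR sel AND NOT en
= en OR sel

en OR sel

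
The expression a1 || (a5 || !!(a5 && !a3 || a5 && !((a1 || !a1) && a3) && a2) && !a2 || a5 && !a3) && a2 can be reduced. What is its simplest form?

a1 || (a5 || !!(a5 && !a3 || a5 && !((a1 || !a1) && a3) && a2) && !a2 || a5 && !a3) && a2
= a1 || (a5 || !!(a5 && !a3 || a5 && !a3 && a2) && !a2 || a5 && !a3) && a2   (complement / identity)
= a1 || (a5 || !!(a5 && !a3) && !a2 || a5 && !a3) && a2   (absorption)
= a1 || (a5 || a5 && !a3 && !a2 || a5 && !a3) && a2   (double negation)
= a1 || (a5 || a5 && !a3) && a2   (absorption)
= a1 || a5 && a2   (absorption)

a1 || a5 && a2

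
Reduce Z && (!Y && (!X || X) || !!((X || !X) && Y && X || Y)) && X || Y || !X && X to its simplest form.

Z && (!Y && (!X || X) || !!((X || !X) && Y && X || Y)) && X || Y || !X && X
= Z && (!Y && (!X || X) || !!(Y && X || Y)) && X || Y || !X && X   [complement / identity]
= Z && (!Y && (!X || X) || !!Y) && X || Y || !X && X   [absorption]
= Z && (!Y || !!Y) && X || Y || !X && X   [complement / identity]
= Z && (!Y || Y) && X || Y || !X && X   [double negation]
= Z && (!Y || Y) && X || Y   [complement / identity]
= Z && X || Y   [complement / identity]

Z && X || Y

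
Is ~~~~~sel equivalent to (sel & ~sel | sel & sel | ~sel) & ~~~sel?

E1: ~~~~~sel
    = ~~~sel   (double negation)
    = ~sel   (double negation)
E2: (sel & ~sel | sel & sel | ~sel) & ~~~sel
    = (sel | ~sel) & ~~~sel   (distribution)
    = ~~~sel   (complement / identity)
    = ~sel   (double negation)
Both reduce to ~sel, so they are equivalent.

Yes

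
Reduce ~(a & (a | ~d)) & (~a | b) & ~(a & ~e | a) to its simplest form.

~(a & (a | ~d)) & (~a | b) & ~(a & ~e | a)
= ~(a & (a | ~d)) & (~a | b) & ~a
= ~(a & (a | ~d)) & ~a
= ~a & ~a
= ~a

~a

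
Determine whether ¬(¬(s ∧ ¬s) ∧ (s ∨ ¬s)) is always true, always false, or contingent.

always false

¬(¬(s ∧ ¬s) ∧ (s ∨ ¬s))
= ¬¬(s ∧ ¬s)   [complement / identity]
= s ∧ ¬s   [double negation]
= False   [complement]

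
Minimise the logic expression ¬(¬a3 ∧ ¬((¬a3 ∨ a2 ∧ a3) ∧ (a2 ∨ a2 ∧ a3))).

¬(¬a3 ∧ ¬((¬a3 ∨ a2 ∧ a3) ∧ (a2 ∨ a2 ∧ a3)))
= ¬(¬a3 ∧ ¬(¬a3 ∧ a2 ∨ a2 ∧ a3))   (distribution)
= a3 ∨ ¬a3 ∧ a2 ∨ a2 ∧ a3   (De Morgan)
= a3 ∨ a2   (distribution)

a3 ∨ a2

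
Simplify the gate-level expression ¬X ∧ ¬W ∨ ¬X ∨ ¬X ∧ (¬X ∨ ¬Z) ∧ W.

¬X ∧ ¬W ∨ ¬X ∨ ¬X ∧ (¬X ∨ ¬Z) ∧ W
= ¬X ∨ ¬X ∧ (¬X ∨ ¬Z) ∧ W   — absorption
= ¬X ∨ ¬X ∧ W   — absorption
= ¬X   — absorption

¬X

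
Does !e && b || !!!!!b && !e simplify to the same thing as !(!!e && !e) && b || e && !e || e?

No

E1: !e && b || !!!!!b && !e
    = !e && b || !!!b && !e   [double negation]
    = !e && b || !b && !e   [double negation]
    = !e   [distribution]
E2: !(!!e && !e) && b || e && !e || e
    = (!e || e) && b || e && !e || e   [De Morgan]
    = b || e && !e || e   [complement / identity]
    = b || e   [complement / identity]
These differ: at b=0, e=1, E1 = 0 but E2 = 1.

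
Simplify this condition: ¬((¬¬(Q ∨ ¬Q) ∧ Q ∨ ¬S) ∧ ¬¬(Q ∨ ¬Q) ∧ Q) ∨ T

¬((¬¬(Q ∨ ¬Q) ∧ Q ∨ ¬S) ∧ ¬¬(Q ∨ ¬Q) ∧ Q) ∨ T
= ¬(¬¬(Q ∨ ¬Q) ∧ Q) ∨ T
= ¬((Q ∨ ¬Q) ∧ Q) ∨ T
= ¬Q ∨ T

¬Q ∨ T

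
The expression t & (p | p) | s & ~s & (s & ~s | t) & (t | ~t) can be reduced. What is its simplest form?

t & p

t & (p | p) | s & ~s & (s & ~s | t) & (t | ~t)
= t & (p | p) | s & ~s & (s & ~s | t)   [complement / identity]
= t & (p | p) | s & ~s   [absorption]
= t & p | s & ~s   [idempotence]
= t & p   [complement / identity]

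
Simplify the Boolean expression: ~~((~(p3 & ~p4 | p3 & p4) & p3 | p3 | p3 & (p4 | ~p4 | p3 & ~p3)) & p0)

~~((~(p3 & ~p4 | p3 & p4) & p3 | p3 | p3 & (p4 | ~p4 | p3 & ~p3)) & p0)
= ~~((~p3 & p3 | p3 | p3 & (p4 | ~p4 | p3 & ~p3)) & p0)   (distribution)
= ~~((~p3 & p3 | p3 | p3 & (p4 | ~p4)) & p0)   (complement / identity)
= ~~((p3 | p3 & (p4 | ~p4)) & p0)   (complement / identity)
= (p3 | p3 & (p4 | ~p4)) & p0   (double negation)
= (p3 | p3) & p0   (complement / identity)
= p3 & p0   (idempotence)

p3 & p0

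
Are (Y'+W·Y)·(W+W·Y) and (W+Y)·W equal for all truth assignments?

Yes

E1: (Y'+W·Y)·(W+W·Y)
    = W·Y+Y'·W   — distribution
    = W   — distribution
E2: (W+Y)·W
    = W   — absorption
Both reduce to W, so they are equivalent.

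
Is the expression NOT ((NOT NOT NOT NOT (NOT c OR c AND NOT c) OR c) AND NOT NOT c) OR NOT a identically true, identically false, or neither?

NOT ((NOT NOT NOT NOT (NOT c OR c AND NOT c) OR c) AND NOT NOT c) OR NOT a
= NOT ((NOT NOT (NOT c OR c AND NOT c) OR c) AND NOT NOT c) OR NOT a   — double negation
= NOT ((NOT NOT NOT c OR c) AND NOT NOT c) OR NOT a   — complement / identity
= NOT ((NOT c OR c) AND NOT NOT c) OR NOT a   — double negation
= NOT NOT NOT c OR NOT a   — complement / identity
= NOT c OR NOT a   — double negation
This depends on a, c, so it is not a constant.

neither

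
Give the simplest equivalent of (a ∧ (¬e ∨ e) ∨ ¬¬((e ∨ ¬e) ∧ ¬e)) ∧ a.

a

(a ∧ (¬e ∨ e) ∨ ¬¬((e ∨ ¬e) ∧ ¬e)) ∧ a
= (a ∧ (¬e ∨ e) ∨ ¬¬¬e) ∧ a   — complement / identity
= (a ∨ ¬¬¬e) ∧ a   — complement / identity
= (a ∨ ¬e) ∧ a   — double negation
= a   — absorption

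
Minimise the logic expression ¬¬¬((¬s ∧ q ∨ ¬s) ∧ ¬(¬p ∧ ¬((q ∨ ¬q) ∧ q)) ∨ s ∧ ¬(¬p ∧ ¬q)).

¬¬¬((¬s ∧ q ∨ ¬s) ∧ ¬(¬p ∧ ¬((q ∨ ¬q) ∧ q)) ∨ s ∧ ¬(¬p ∧ ¬q))
= ¬((¬s ∧ q ∨ ¬s) ∧ ¬(¬p ∧ ¬((q ∨ ¬q) ∧ q)) ∨ s ∧ ¬(¬p ∧ ¬q))   — double negation
= ¬(¬s ∧ ¬(¬p ∧ ¬((q ∨ ¬q) ∧ q)) ∨ s ∧ ¬(¬p ∧ ¬q))   — absorption
= ¬(¬s ∧ ¬(¬p ∧ ¬q) ∨ s ∧ ¬(¬p ∧ ¬q))   — complement / identity
= ¬¬(¬p ∧ ¬q)   — distribution
= ¬p ∧ ¬q   — double negation

¬p ∧ ¬q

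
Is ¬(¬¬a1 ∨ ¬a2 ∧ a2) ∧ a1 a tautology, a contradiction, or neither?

contradiction

¬(¬¬a1 ∨ ¬a2 ∧ a2) ∧ a1
= ¬¬¬a1 ∧ a1   — complement / identity
= ¬a1 ∧ a1   — double negation
= False   — complement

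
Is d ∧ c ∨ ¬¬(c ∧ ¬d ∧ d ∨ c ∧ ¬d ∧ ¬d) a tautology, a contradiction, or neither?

neither

d ∧ c ∨ ¬¬(c ∧ ¬d ∧ d ∨ c ∧ ¬d ∧ ¬d)
= d ∧ c ∨ ¬¬(c ∧ ¬d)
= d ∧ c ∨ c ∧ ¬d
= c
This depends on c, so it is not a constant.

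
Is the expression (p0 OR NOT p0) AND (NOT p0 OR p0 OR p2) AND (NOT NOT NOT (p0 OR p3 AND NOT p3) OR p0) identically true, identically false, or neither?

(p0 OR NOT p0) AND (NOT p0 OR p0 OR p2) AND (NOT NOT NOT (p0 OR p3 AND NOT p3) OR p0)
= (p0 OR NOT p0) AND (NOT p0 OR p0 OR p2) AND (NOT NOT NOT p0 OR p0)
= (p0 OR NOT p0) AND (NOT p0 OR p0 OR p2) AND (NOT p0 OR p0)
= (p0 OR NOT p0) AND (NOT p0 OR p0)
= NOT p0 OR p0
= TRUE

identically true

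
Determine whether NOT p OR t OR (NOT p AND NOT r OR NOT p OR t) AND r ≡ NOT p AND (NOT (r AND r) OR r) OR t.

Yes

E1: NOT p OR t OR (NOT p AND NOT r OR NOT p OR t) AND r
    = NOT p OR t OR (NOT p OR t) AND r   (absorption)
    = NOT p OR t   (absorption)
E2: NOT p AND (NOT (r AND r) OR r) OR t
    = NOT p AND (NOT r OR r) OR t   (idempotence)
    = NOT p OR t   (complement / identity)
Both reduce to NOT p OR t, so they are equivalent.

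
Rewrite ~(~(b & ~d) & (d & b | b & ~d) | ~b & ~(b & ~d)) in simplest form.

~(~(b & ~d) & (d & b | b & ~d) | ~b & ~(b & ~d))
= ~(~(b & ~d) & b | ~b & ~(b & ~d))   [distribution]
= ~~(b & ~d)   [distribution]
= b & ~d   [double negation]

b & ~d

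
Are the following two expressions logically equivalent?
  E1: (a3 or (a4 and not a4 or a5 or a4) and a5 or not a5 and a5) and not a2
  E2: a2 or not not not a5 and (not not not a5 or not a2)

No

E1: (a3 or (a4 and not a4 or a5 or a4) and a5 or not a5 and a5) and not a2
    = (a3 or (a5 or a4) and a5 or not a5 and a5) and not a2   — complement / identity
    = (a3 or (a5 or a4) and a5) and not a2   — complement / identity
    = (a3 or a5) and not a2   — absorption
E2: a2 or not not not a5 and (not not not a5 or not a2)
    = a2 or not not not a5   — absorption
    = a2 or not a5   — double negation
These differ: at a2=1, a3=1, a4=0, a5=0, E1 = 0 but E2 = 1.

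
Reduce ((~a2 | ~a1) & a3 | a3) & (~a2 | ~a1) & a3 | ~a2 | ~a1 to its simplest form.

~a2 | ~a1

((~a2 | ~a1) & a3 | a3) & (~a2 | ~a1) & a3 | ~a2 | ~a1
= (~a2 | ~a1) & a3 | ~a2 | ~a1   [absorption]
= ~a2 | ~a1   [absorption]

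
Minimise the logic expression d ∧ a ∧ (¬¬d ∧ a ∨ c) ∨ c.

d ∧ a ∨ c

d ∧ a ∧ (¬¬d ∧ a ∨ c) ∨ c
= d ∧ a ∧ (d ∧ a ∨ c) ∨ c   (double negation)
= d ∧ a ∨ c   (absorption)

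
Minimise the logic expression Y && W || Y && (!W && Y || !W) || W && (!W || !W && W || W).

Y || W

Y && W || Y && (!W && Y || !W) || W && (!W || !W && W || W)
= Y && W || Y && (!W && Y || !W) || W && (!W || W)   [complement / identity]
= Y && W || Y && (!W && Y || !W) || W   [complement / identity]
= Y && W || Y && !W || W   [absorption]
= Y || W   [distribution]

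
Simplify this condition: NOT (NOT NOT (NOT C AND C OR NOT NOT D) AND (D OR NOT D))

NOT D

NOT (NOT NOT (NOT C AND C OR NOT NOT D) AND (D OR NOT D))
= NOT NOT NOT (NOT C AND C OR NOT NOT D)   — complement / identity
= NOT NOT NOT NOT NOT D   — complement / identity
= NOT NOT NOT D   — double negation
= NOT D   — double negation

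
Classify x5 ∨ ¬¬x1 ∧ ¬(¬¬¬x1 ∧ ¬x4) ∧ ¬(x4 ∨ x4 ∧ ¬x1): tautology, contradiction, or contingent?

x5 ∨ ¬¬x1 ∧ ¬(¬¬¬x1 ∧ ¬x4) ∧ ¬(x4 ∨ x4 ∧ ¬x1)
= x5 ∨ ¬¬x1 ∧ (¬¬x1 ∨ x4) ∧ ¬(x4 ∨ x4 ∧ ¬x1)
= x5 ∨ ¬¬x1 ∧ ¬(x4 ∨ x4 ∧ ¬x1)
= x5 ∨ x1 ∧ ¬(x4 ∨ x4 ∧ ¬x1)
= x5 ∨ x1 ∧ ¬x4
This depends on x1, x4, x5, so it is not a constant.

contingent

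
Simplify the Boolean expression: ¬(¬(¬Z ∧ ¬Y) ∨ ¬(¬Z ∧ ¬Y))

¬Z ∧ ¬Y

¬(¬(¬Z ∧ ¬Y) ∨ ¬(¬Z ∧ ¬Y))
= ¬¬(¬Z ∧ ¬Y)
= ¬Z ∧ ¬Y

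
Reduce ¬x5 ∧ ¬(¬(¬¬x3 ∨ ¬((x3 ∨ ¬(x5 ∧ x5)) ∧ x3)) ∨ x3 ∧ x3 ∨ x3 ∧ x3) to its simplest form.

¬x5 ∧ ¬(¬(¬¬x3 ∨ ¬((x3 ∨ ¬(x5 ∧ x5)) ∧ x3)) ∨ x3 ∧ x3 ∨ x3 ∧ x3)
= ¬x5 ∧ ¬(¬(¬¬x3 ∨ ¬((x3 ∨ ¬x5) ∧ x3)) ∨ x3 ∧ x3 ∨ x3 ∧ x3)   — idempotence
= ¬x5 ∧ ¬(¬x3 ∧ (x3 ∨ ¬x5) ∧ x3 ∨ x3 ∧ x3 ∨ x3 ∧ x3)   — De Morgan
= ¬x5 ∧ ¬(¬x3 ∧ x3 ∨ x3 ∧ x3 ∨ x3 ∧ x3)   — absorption
= ¬x5 ∧ ¬(¬x3 ∧ x3 ∨ x3 ∧ x3)   — idempotence
= ¬x5 ∧ ¬x3   — distribution

¬x5 ∧ ¬x3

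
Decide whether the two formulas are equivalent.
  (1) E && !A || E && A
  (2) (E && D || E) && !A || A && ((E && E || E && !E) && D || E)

Yes

E1: E && !A || E && A
    = E   — distribution
E2: (E && D || E) && !A || A && ((E && E || E && !E) && D || E)
    = (E && D || E) && !A || A && (E && D || E)   — distribution
    = E && D || E   — distribution
    = E   — absorption
Both reduce to E, so they are equivalent.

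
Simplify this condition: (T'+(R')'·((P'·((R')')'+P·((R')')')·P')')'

T·R'

(T'+(R')'·((P'·((R')')'+P·((R')')')·P')')'
= (T'+(R')'·(((R')')'·P')')'   [distribution]
= (T'+(R')'·((R')'+P))'   [De Morgan]
= (T'+(R')')'   [absorption]
= T·R'   [De Morgan]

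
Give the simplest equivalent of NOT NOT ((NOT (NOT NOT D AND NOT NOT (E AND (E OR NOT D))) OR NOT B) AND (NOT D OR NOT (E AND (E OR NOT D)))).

NOT NOT ((NOT (NOT NOT D AND NOT NOT (E AND (E OR NOT D))) OR NOT B) AND (NOT D OR NOT (E AND (E OR NOT D))))
= NOT NOT ((NOT D OR NOT (E AND (E OR NOT D)) OR NOT B) AND (NOT D OR NOT (E AND (E OR NOT D))))   [De Morgan]
= NOT NOT (NOT D OR NOT (E AND (E OR NOT D)))   [absorption]
= NOT D OR NOT (E AND (E OR NOT D))   [double negation]
= NOT D OR NOT E   [absorption]

NOT D OR NOT E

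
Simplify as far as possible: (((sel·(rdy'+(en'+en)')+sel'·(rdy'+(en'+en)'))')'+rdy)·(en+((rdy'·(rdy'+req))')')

(((sel·(rdy'+(en'+en)')+sel'·(rdy'+(en'+en)'))')'+rdy)·(en+((rdy'·(rdy'+req))')')
= (((sel·(rdy'+(en'+en)')+sel'·(rdy'+(en'+en)'))')'+rdy)·(en+((rdy')')')
= (((rdy'+(en'+en)')')'+rdy)·(en+((rdy')')')
= (((rdy'+(en'+en)')')'+rdy)·(en+rdy')
= ((rdy·(en'+en))'+rdy)·(en+rdy')
= (rdy'+rdy)·(en+rdy')
= en+rdy'

en+rdy'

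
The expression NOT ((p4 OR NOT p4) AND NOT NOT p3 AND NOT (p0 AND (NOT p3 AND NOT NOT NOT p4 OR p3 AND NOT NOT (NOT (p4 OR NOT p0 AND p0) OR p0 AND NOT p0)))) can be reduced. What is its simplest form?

NOT p3 OR p0 AND NOT p4

NOT ((p4 OR NOT p4) AND NOT NOT p3 AND NOT (p0 AND (NOT p3 AND NOT NOT NOT p4 OR p3 AND NOT NOT (NOT (p4 OR NOT p0 AND p0) OR p0 AND NOT p0))))
= NOT ((p4 OR NOT p4) AND NOT NOT p3 AND NOT (p0 AND (NOT p3 AND NOT NOT NOT p4 OR p3 AND NOT NOT NOT (p4 OR NOT p0 AND p0))))
= NOT (NOT NOT p3 AND NOT (p0 AND (NOT p3 AND NOT NOT NOT p4 OR p3 AND NOT NOT NOT (p4 OR NOT p0 AND p0))))
= NOT (NOT NOT p3 AND NOT (p0 AND (NOT p3 AND NOT NOT NOT p4 OR p3 AND NOT NOT NOT p4)))
= NOT (NOT NOT p3 AND NOT (p0 AND NOT NOT NOT p4))
= NOT (NOT NOT p3 AND NOT (p0 AND NOT p4))
= NOT p3 OR p0 AND NOT p4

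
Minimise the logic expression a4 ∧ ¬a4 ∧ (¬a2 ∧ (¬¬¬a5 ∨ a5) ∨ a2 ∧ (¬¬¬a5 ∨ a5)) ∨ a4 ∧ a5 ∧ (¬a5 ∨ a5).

a4 ∧ ¬a4 ∧ (¬a2 ∧ (¬¬¬a5 ∨ a5) ∨ a2 ∧ (¬¬¬a5 ∨ a5)) ∨ a4 ∧ a5 ∧ (¬a5 ∨ a5)
= a4 ∧ ¬a4 ∧ (¬¬¬a5 ∨ a5) ∨ a4 ∧ a5 ∧ (¬a5 ∨ a5)   [distribution]
= a4 ∧ ¬a4 ∧ (¬a5 ∨ a5) ∨ a4 ∧ a5 ∧ (¬a5 ∨ a5)   [double negation]
= (a4 ∧ ¬a4 ∨ a4 ∧ a5) ∧ (¬a5 ∨ a5)   [distribution]
= a4 ∧ ¬a4 ∨ a4 ∧ a5   [complement / identity]
= a4 ∧ a5   [complement / identity]

a4 ∧ a5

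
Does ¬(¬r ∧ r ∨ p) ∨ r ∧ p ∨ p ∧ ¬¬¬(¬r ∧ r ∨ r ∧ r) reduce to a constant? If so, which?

yes, True

¬(¬r ∧ r ∨ p) ∨ r ∧ p ∨ p ∧ ¬¬¬(¬r ∧ r ∨ r ∧ r)
= ¬(¬r ∧ r ∨ p) ∨ r ∧ p ∨ p ∧ ¬¬¬r   — distribution
= ¬p ∨ r ∧ p ∨ p ∧ ¬¬¬r   — complement / identity
= ¬p ∨ r ∧ p ∨ p ∧ ¬r   — double negation
= ¬p ∨ p   — distribution
= True   — complement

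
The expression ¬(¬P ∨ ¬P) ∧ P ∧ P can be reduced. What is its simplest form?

P

¬(¬P ∨ ¬P) ∧ P ∧ P
= P ∧ P ∧ P ∧ P   — De Morgan
= P ∧ P   — idempotence
= P   — idempotence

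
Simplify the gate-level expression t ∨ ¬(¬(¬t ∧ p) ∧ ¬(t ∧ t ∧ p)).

t ∨ p

t ∨ ¬(¬(¬t ∧ p) ∧ ¬(t ∧ t ∧ p))
= t ∨ ¬(¬(¬t ∧ p) ∧ ¬(t ∧ p))   [idempotence]
= t ∨ ¬t ∧ p ∨ t ∧ p   [De Morgan]
= t ∨ p   [distribution]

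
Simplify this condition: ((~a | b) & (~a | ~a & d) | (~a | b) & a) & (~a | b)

~a | b

((~a | b) & (~a | ~a & d) | (~a | b) & a) & (~a | b)
= ((~a | b) & ~a | (~a | b) & a) & (~a | b)   [absorption]
= (~a | b) & (~a | b)   [distribution]
= ~a | b   [idempotence]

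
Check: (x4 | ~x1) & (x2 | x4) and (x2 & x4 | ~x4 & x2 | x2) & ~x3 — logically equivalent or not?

E1: (x4 | ~x1) & (x2 | x4)
    = x4 | ~x1 & x2   (distribution)
E2: (x2 & x4 | ~x4 & x2 | x2) & ~x3
    = (x2 | x2) & ~x3   (distribution)
    = x2 & ~x3   (idempotence)
These differ: at x1=1, x2=0, x3=1, x4=1, E1 = 1 but E2 = 0.

No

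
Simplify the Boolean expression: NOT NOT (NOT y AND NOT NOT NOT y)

NOT NOT (NOT y AND NOT NOT NOT y)
= NOT NOT (NOT y AND NOT y)   — double negation
= NOT NOT NOT y   — idempotence
= NOT y   — double negation

NOT y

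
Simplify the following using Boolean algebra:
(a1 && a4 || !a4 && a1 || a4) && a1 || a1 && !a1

(a1 && a4 || !a4 && a1 || a4) && a1 || a1 && !a1
= (a1 || a4) && a1 || a1 && !a1   — distribution
= (a1 || a4) && a1   — complement / identity
= a1   — absorption

a1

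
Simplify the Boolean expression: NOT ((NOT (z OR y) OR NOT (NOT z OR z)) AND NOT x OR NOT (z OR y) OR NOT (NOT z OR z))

NOT ((NOT (z OR y) OR NOT (NOT z OR z)) AND NOT x OR NOT (z OR y) OR NOT (NOT z OR z))
= NOT (NOT (z OR y) OR NOT (NOT z OR z))   — absorption
= (z OR y) AND (NOT z OR z)   — De Morgan
= z OR y   — complement / identity

z OR y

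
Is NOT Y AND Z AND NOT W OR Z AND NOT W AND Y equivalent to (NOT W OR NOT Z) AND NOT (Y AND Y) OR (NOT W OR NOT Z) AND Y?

E1: NOT Y AND Z AND NOT W OR Z AND NOT W AND Y
    = Z AND NOT W   — distribution
E2: (NOT W OR NOT Z) AND NOT (Y AND Y) OR (NOT W OR NOT Z) AND Y
    = (NOT W OR NOT Z) AND NOT Y OR (NOT W OR NOT Z) AND Y   — idempotence
    = NOT W OR NOT Z   — distribution
These differ: at W=0, Y=0, Z=0, E1 = 0 but E2 = 1.

No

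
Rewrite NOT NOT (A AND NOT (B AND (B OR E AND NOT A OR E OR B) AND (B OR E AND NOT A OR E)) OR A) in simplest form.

A

NOT NOT (A AND NOT (B AND (B OR E AND NOT A OR E OR B) AND (B OR E AND NOT A OR E)) OR A)
= NOT NOT (A AND NOT (B AND (B OR E AND NOT A OR E)) OR A)   — absorption
= A AND NOT (B AND (B OR E AND NOT A OR E)) OR A   — double negation
= A AND NOT (B AND (B OR E)) OR A   — absorption
= A AND NOT B OR A   — absorption
= A   — absorption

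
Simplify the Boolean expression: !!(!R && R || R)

!!(!R && R || R)
= !!R   — complement / identity
= R   — double negation

R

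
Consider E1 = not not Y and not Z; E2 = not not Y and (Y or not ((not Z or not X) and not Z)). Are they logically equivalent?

No

E1: not not Y and not Z
    = Y and not Z   — double negation
E2: not not Y and (Y or not ((not Z or not X) and not Z))
    = not not Y and (Y or not not Z)   — absorption
    = not not Y and (Y or Z)   — double negation
    = Y and (Y or Z)   — double negation
    = Y   — absorption
These differ: at X=1, Y=1, Z=1, E1 = 0 but E2 = 1.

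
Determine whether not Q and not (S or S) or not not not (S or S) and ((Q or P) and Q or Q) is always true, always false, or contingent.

contingent

not Q and not (S or S) or not not not (S or S) and ((Q or P) and Q or Q)
= not Q and not (S or S) or not not not (S or S) and (Q or Q)   — absorption
= not Q and not (S or S) or not (S or S) and (Q or Q)   — double negation
= not Q and not (S or S) or not (S or S) and Q   — idempotence
= not (S or S)   — distribution
= not S   — idempotence
This depends on S, so it is not a constant.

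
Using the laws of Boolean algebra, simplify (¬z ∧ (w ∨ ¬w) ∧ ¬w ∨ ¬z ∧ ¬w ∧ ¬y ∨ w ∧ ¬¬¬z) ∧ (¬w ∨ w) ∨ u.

¬z ∨ u

(¬z ∧ (w ∨ ¬w) ∧ ¬w ∨ ¬z ∧ ¬w ∧ ¬y ∨ w ∧ ¬¬¬z) ∧ (¬w ∨ w) ∨ u
= (¬z ∧ ¬w ∨ ¬z ∧ ¬w ∧ ¬y ∨ w ∧ ¬¬¬z) ∧ (¬w ∨ w) ∨ u   [complement / identity]
= (¬z ∧ ¬w ∨ ¬z ∧ ¬w ∧ ¬y ∨ w ∧ ¬z) ∧ (¬w ∨ w) ∨ u   [double negation]
= ¬z ∧ ¬w ∨ ¬z ∧ ¬w ∧ ¬y ∨ w ∧ ¬z ∨ u   [complement / identity]
= ¬z ∧ ¬w ∨ w ∧ ¬z ∨ u   [absorption]
= ¬z ∨ u   [distribution]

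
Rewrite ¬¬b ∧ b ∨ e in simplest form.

b ∨ e

¬¬b ∧ b ∨ e
= b ∧ b ∨ e   (double negation)
= b ∨ e   (idempotence)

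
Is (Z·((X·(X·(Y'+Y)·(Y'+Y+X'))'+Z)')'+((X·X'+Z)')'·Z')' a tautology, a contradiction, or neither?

neither

(Z·((X·(X·(Y'+Y)·(Y'+Y+X'))'+Z)')'+((X·X'+Z)')'·Z')'
= (Z·((X·(X·(Y'+Y))'+Z)')'+((X·X'+Z)')'·Z')'   — absorption
= (Z·((X·X'+Z)')'+((X·X'+Z)')'·Z')'   — complement / identity
= (((X·X'+Z)')')'   — distribution
= (X·X'+Z)'   — double negation
= Z'   — complement / identity
This depends on Z, so it is not a constant.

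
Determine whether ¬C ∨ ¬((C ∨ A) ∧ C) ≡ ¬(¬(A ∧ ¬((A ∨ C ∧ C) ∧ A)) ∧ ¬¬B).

E1: ¬C ∨ ¬((C ∨ A) ∧ C)
    = ¬C ∨ ¬C   — absorption
    = ¬C   — idempotence
E2: ¬(¬(A ∧ ¬((A ∨ C ∧ C) ∧ A)) ∧ ¬¬B)
    = A ∧ ¬((A ∨ C ∧ C) ∧ A) ∨ ¬B   — De Morgan
    = A ∧ ¬((A ∨ C) ∧ A) ∨ ¬B   — idempotence
    = A ∧ ¬A ∨ ¬B   — absorption
    = ¬B   — complement / identity
These differ: at A=1, B=0, C=1, E1 = 0 but E2 = 1.

No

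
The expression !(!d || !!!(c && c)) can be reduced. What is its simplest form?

!(!d || !!!(c && c))
= !(!d || !!!c)   [idempotence]
= d && !!c   [De Morgan]
= d && c   [double negation]

d && c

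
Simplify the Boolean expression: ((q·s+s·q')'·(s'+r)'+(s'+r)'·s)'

s'+r

((q·s+s·q')'·(s'+r)'+(s'+r)'·s)'
= (s'·(s'+r)'+(s'+r)'·s)'   [distribution]
= ((s'+r)')'   [distribution]
= s'+r   [double negation]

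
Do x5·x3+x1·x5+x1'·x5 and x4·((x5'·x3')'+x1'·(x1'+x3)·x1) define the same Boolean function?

No

E1: x5·x3+x1·x5+x1'·x5
    = x5·x3+x5
    = x5
E2: x4·((x5'·x3')'+x1'·(x1'+x3)·x1)
    = x4·((x5'·x3')'+x1'·x1)
    = x4·(x5'·x3')'
    = x4·(x5+x3)
These differ: at x1=0, x3=1, x4=0, x5=1, E1 = 1 but E2 = 0.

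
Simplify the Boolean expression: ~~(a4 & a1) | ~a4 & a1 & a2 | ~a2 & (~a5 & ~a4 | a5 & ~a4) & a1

~~(a4 & a1) | ~a4 & a1 & a2 | ~a2 & (~a5 & ~a4 | a5 & ~a4) & a1
= ~~(a4 & a1) | ~a4 & a1 & a2 | ~a2 & ~a4 & a1   [distribution]
= ~~(a4 & a1) | ~a4 & a1   [distribution]
= a4 & a1 | ~a4 & a1   [double negation]
= a1   [distribution]

a1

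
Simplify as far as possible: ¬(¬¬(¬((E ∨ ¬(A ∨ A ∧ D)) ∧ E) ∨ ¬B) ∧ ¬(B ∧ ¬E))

¬(¬¬(¬((E ∨ ¬(A ∨ A ∧ D)) ∧ E) ∨ ¬B) ∧ ¬(B ∧ ¬E))
= ¬(¬¬(¬((E ∨ ¬A) ∧ E) ∨ ¬B) ∧ ¬(B ∧ ¬E))   — absorption
= ¬(¬((E ∨ ¬A) ∧ E ∧ B) ∧ ¬(B ∧ ¬E))   — De Morgan
= (E ∨ ¬A) ∧ E ∧ B ∨ B ∧ ¬E   — De Morgan
= E ∧ B ∨ B ∧ ¬E   — absorption
= B   — distribution

B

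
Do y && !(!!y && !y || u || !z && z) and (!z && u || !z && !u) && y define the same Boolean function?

E1: y && !(!!y && !y || u || !z && z)
    = y && !(!!y && !y || u)
    = y && !(y && !y || u)
    = y && !u
E2: (!z && u || !z && !u) && y
    = !z && y
These differ: at u=1, y=1, z=0, E1 = 0 but E2 = 1.

No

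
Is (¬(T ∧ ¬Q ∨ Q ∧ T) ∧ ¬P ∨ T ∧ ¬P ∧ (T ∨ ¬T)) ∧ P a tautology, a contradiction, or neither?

(¬(T ∧ ¬Q ∨ Q ∧ T) ∧ ¬P ∨ T ∧ ¬P ∧ (T ∨ ¬T)) ∧ P
= (¬(T ∧ ¬Q ∨ Q ∧ T) ∧ ¬P ∨ T ∧ ¬P) ∧ P   (complement / identity)
= (¬T ∧ ¬P ∨ T ∧ ¬P) ∧ P   (distribution)
= ¬P ∧ P   (distribution)
= False   (complement)

contradiction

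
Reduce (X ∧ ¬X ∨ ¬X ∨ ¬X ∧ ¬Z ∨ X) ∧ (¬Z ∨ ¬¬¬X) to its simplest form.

¬Z ∨ ¬X

(X ∧ ¬X ∨ ¬X ∨ ¬X ∧ ¬Z ∨ X) ∧ (¬Z ∨ ¬¬¬X)
= (¬X ∨ ¬X ∧ ¬Z ∨ X) ∧ (¬Z ∨ ¬¬¬X)   (complement / identity)
= (¬X ∨ X) ∧ (¬Z ∨ ¬¬¬X)   (absorption)
= (¬X ∨ X) ∧ (¬Z ∨ ¬X)   (double negation)
= ¬Z ∨ ¬X   (complement / identity)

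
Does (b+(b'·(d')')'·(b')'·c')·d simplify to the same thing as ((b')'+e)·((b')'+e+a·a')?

No

E1: (b+(b'·(d')')'·(b')'·c')·d
    = (b+(b'·(d')')'·b·c')·d   [double negation]
    = (b+(b+d')·b·c')·d   [De Morgan]
    = (b+b·c')·d   [absorption]
    = b·d   [absorption]
E2: ((b')'+e)·((b')'+e+a·a')
    = ((b')'+e)·((b')'+e)   [complement / identity]
    = (b')'+e   [idempotence]
    = b+e   [double negation]
These differ: at a=0, b=0, c=1, d=0, e=1, E1 = 0 but E2 = 1.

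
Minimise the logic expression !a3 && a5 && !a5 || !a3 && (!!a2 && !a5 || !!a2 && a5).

a2 && !a3

!a3 && a5 && !a5 || !a3 && (!!a2 && !a5 || !!a2 && a5)
= !a3 && a5 && !a5 || !a3 && !!a2   (distribution)
= !a3 && a5 && !a5 || !a3 && a2   (double negation)
= (a5 && !a5 || a2) && !a3   (distribution)
= a2 && !a3   (complement / identity)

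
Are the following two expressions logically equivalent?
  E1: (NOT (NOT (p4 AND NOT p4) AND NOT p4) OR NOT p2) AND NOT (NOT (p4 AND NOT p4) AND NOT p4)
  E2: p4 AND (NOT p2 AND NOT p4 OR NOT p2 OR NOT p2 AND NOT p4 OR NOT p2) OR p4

E1: (NOT (NOT (p4 AND NOT p4) AND NOT p4) OR NOT p2) AND NOT (NOT (p4 AND NOT p4) AND NOT p4)
    = NOT (NOT (p4 AND NOT p4) AND NOT p4)
    = p4 AND NOT p4 OR p4
    = p4
E2: p4 AND (NOT p2 AND NOT p4 OR NOT p2 OR NOT p2 AND NOT p4 OR NOT p2) OR p4
    = p4 AND (NOT p2 AND NOT p4 OR NOT p2) OR p4
    = p4 AND NOT p2 OR p4
    = p4
Both reduce to p4, so they are equivalent.

Yes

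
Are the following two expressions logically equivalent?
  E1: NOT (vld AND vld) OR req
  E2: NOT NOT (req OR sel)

No

E1: NOT (vld AND vld) OR req
    = NOT vld OR req   (idempotence)
E2: NOT NOT (req OR sel)
    = req OR sel   (double negation)
These differ: at req=0, sel=0, vld=0, E1 = 1 but E2 = 0.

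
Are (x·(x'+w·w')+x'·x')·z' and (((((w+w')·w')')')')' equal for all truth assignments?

No

E1: (x·(x'+w·w')+x'·x')·z'
    = (x·x'+x'·x')·z'
    = x'·z'
E2: (((((w+w')·w')')')')'
    = ((((w')')')')'
    = ((w')')'
    = w'
These differ: at w=0, x=0, z=1, E1 = 0 but E2 = 1.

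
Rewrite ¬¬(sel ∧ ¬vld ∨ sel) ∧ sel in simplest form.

¬¬(sel ∧ ¬vld ∨ sel) ∧ sel
= ¬¬sel ∧ sel   [absorption]
= sel ∧ sel   [double negation]
= sel   [idempotence]

sel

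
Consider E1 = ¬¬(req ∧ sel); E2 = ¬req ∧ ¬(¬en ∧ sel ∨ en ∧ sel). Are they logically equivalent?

E1: ¬¬(req ∧ sel)
    = req ∧ sel
E2: ¬req ∧ ¬(¬en ∧ sel ∨ en ∧ sel)
    = ¬req ∧ ¬sel
These differ: at en=0, req=0, sel=0, E1 = 0 but E2 = 1.

No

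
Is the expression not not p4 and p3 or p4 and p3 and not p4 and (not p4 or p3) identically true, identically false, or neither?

neither

not not p4 and p3 or p4 and p3 and not p4 and (not p4 or p3)
= p4 and p3 or p4 and p3 and not p4 and (not p4 or p3)   — double negation
= p4 and p3 or p4 and p3 and not p4   — absorption
= p4 and p3   — absorption
This depends on p3, p4, so it is not a constant.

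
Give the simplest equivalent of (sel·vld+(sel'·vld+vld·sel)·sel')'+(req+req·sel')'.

(sel·vld+(sel'·vld+vld·sel)·sel')'+(req+req·sel')'
= (sel·vld+vld·sel')'+(req+req·sel')'   [distribution]
= vld'+(req+req·sel')'   [distribution]
= vld'+req'   [absorption]

vld'+req'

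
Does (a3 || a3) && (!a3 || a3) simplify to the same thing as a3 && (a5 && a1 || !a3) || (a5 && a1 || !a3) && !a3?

No

E1: (a3 || a3) && (!a3 || a3)
    = a3 || a3   [complement / identity]
    = a3   [idempotence]
E2: a3 && (a5 && a1 || !a3) || (a5 && a1 || !a3) && !a3
    = a5 && a1 || !a3   [distribution]
These differ: at a1=0, a3=0, a5=0, E1 = 0 but E2 = 1.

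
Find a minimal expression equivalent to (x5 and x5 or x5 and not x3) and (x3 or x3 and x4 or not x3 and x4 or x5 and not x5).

(x5 and x5 or x5 and not x3) and (x3 or x3 and x4 or not x3 and x4 or x5 and not x5)
= (x5 and x5 or x5 and not x3) and (x3 or x4 or x5 and not x5)   — distribution
= (x5 or x5 and not x3) and (x3 or x4 or x5 and not x5)   — idempotence
= (x5 or x5 and not x3) and (x3 or x4)   — complement / identity
= x5 and (x3 or x4)   — absorption

x5 and (x3 or x4)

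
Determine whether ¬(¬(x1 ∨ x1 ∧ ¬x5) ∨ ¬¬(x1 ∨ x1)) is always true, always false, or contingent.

always false

¬(¬(x1 ∨ x1 ∧ ¬x5) ∨ ¬¬(x1 ∨ x1))
= ¬(¬(x1 ∨ x1 ∧ ¬x5) ∨ ¬¬x1)
= ¬(¬x1 ∨ ¬¬x1)
= x1 ∧ ¬x1
= False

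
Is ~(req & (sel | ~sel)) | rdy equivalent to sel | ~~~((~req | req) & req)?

E1: ~(req & (sel | ~sel)) | rdy
    = ~req | rdy   (complement / identity)
E2: sel | ~~~((~req | req) & req)
    = sel | ~~~req   (complement / identity)
    = sel | ~req   (double negation)
These differ: at rdy=1, req=1, sel=0, E1 = 1 but E2 = 0.

No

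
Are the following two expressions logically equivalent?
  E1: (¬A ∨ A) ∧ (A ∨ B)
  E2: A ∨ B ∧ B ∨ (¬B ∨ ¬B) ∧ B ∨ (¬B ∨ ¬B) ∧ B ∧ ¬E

E1: (¬A ∨ A) ∧ (A ∨ B)
    = A ∨ B   — complement / identity
E2: A ∨ B ∧ B ∨ (¬B ∨ ¬B) ∧ B ∨ (¬B ∨ ¬B) ∧ B ∧ ¬E
    = A ∨ B ∧ B ∨ (¬B ∨ ¬B) ∧ B   — absorption
    = A ∨ B ∧ B ∨ ¬B ∧ B   — idempotence
    = A ∨ B   — distribution
Both reduce to A ∨ B, so they are equivalent.

Yes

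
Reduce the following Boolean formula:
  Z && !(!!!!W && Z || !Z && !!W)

Z && !W

Z && !(!!!!W && Z || !Z && !!W)
= Z && !(!!W && Z || !Z && !!W)   — double negation
= Z && !!!W   — distribution
= Z && !W   — double negation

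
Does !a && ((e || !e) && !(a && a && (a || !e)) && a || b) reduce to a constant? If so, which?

no

!a && ((e || !e) && !(a && a && (a || !e)) && a || b)
= !a && ((e || !e) && !(a && (a || !e)) && a || b)   [idempotence]
= !a && (!(a && (a || !e)) && a || b)   [complement / identity]
= !a && (!a && a || b)   [absorption]
= !a && b   [complement / identity]
This depends on a, b, so it is not a constant.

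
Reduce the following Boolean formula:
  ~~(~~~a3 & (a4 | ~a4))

~~(~~~a3 & (a4 | ~a4))
= ~~~~~a3   — complement / identity
= ~~~a3   — double negation
= ~a3   — double negation

~a3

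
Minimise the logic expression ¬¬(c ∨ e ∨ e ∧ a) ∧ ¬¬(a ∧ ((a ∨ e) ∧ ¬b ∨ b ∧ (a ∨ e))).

¬¬(c ∨ e ∨ e ∧ a) ∧ ¬¬(a ∧ ((a ∨ e) ∧ ¬b ∨ b ∧ (a ∨ e)))
= ¬¬(c ∨ e) ∧ ¬¬(a ∧ ((a ∨ e) ∧ ¬b ∨ b ∧ (a ∨ e)))   — absorption
= ¬¬(c ∨ e) ∧ ¬¬(a ∧ (a ∨ e))   — distribution
= ¬¬(c ∨ e) ∧ ¬¬a   — absorption
= ¬¬(c ∨ e) ∧ a   — double negation
= (c ∨ e) ∧ a   — double negation

(c ∨ e) ∧ a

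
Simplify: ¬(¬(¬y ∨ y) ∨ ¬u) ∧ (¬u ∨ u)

u

¬(¬(¬y ∨ y) ∨ ¬u) ∧ (¬u ∨ u)
= (¬y ∨ y) ∧ u ∧ (¬u ∨ u)   — De Morgan
= u ∧ (¬u ∨ u)   — complement / identity
= u   — complement / identity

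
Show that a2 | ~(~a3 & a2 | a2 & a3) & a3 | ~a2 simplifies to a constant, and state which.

1

a2 | ~(~a3 & a2 | a2 & a3) & a3 | ~a2
= a2 | ~a2 & a3 | ~a2   [distribution]
= a2 | ~a2   [absorption]
= 1   [complement]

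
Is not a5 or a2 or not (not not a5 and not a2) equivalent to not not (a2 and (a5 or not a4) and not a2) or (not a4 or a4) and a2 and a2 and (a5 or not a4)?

E1: not a5 or a2 or not (not not a5 and not a2)
    = not a5 or a2 or not a5 or a2   (De Morgan)
    = not a5 or a2   (idempotence)
E2: not not (a2 and (a5 or not a4) and not a2) or (not a4 or a4) and a2 and a2 and (a5 or not a4)
    = a2 and (a5 or not a4) and not a2 or (not a4 or a4) and a2 and a2 and (a5 or not a4)   (double negation)
    = a2 and (a5 or not a4) and not a2 or a2 and a2 and (a5 or not a4)   (complement / identity)
    = a2 and (a5 or not a4)   (distribution)
These differ: at a2=0, a4=1, a5=0, E1 = 1 but E2 = 0.

No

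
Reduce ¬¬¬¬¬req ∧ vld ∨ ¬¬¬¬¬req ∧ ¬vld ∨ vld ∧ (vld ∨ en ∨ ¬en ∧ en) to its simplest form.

¬req ∨ vld

¬¬¬¬¬req ∧ vld ∨ ¬¬¬¬¬req ∧ ¬vld ∨ vld ∧ (vld ∨ en ∨ ¬en ∧ en)
= ¬¬¬¬¬req ∨ vld ∧ (vld ∨ en ∨ ¬en ∧ en)   — distribution
= ¬¬¬¬¬req ∨ vld ∧ (vld ∨ en)   — complement / identity
= ¬¬¬¬¬req ∨ vld   — absorption
= ¬¬¬req ∨ vld   — double negation
= ¬req ∨ vld   — double negation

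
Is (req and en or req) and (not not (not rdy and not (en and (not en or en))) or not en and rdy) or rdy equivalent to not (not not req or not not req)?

E1: (req and en or req) and (not not (not rdy and not (en and (not en or en))) or not en and rdy) or rdy
    = (req and en or req) and (not rdy and not (en and (not en or en)) or not en and rdy) or rdy   (double negation)
    = req and (not rdy and not (en and (not en or en)) or not en and rdy) or rdy   (absorption)
    = req and (not rdy and not en or not en and rdy) or rdy   (complement / identity)
    = req and not en or rdy   (distribution)
E2: not (not not req or not not req)
    = not not not req   (idempotence)
    = not req   (double negation)
These differ: at en=0, rdy=0, req=0, E1 = 0 but E2 = 1.

No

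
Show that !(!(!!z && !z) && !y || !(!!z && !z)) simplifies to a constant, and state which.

!(!(!!z && !z) && !y || !(!!z && !z))
= !!(!!z && !z)   [absorption]
= !!z && !z   [double negation]
= z && !z   [double negation]
= false   [complement]

false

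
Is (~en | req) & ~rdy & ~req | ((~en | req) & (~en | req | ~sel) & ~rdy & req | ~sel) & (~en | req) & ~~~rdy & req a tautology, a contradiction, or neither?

neither

(~en | req) & ~rdy & ~req | ((~en | req) & (~en | req | ~sel) & ~rdy & req | ~sel) & (~en | req) & ~~~rdy & req
= (~en | req) & ~rdy & ~req | ((~en | req) & (~en | req | ~sel) & ~rdy & req | ~sel) & (~en | req) & ~rdy & req
= (~en | req) & ~rdy & ~req | ((~en | req) & ~rdy & req | ~sel) & (~en | req) & ~rdy & req
= (~en | req) & ~rdy & ~req | (~en | req) & ~rdy & req
= (~en | req) & ~rdy
This depends on en, rdy, req, so it is not a constant.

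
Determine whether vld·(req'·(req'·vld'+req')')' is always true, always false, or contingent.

contingent

vld·(req'·(req'·vld'+req')')'
= vld·(req'·(req')')'   [absorption]
= vld·(req+req')   [De Morgan]
= vld   [complement / identity]
This depends on vld, so it is not a constant.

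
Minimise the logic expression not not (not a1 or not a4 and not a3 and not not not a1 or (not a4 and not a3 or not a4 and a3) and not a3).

not a1 or not a4 and not a3

not not (not a1 or not a4 and not a3 and not not not a1 or (not a4 and not a3 or not a4 and a3) and not a3)
= not not (not a1 or not a4 and not a3 and not not not a1 or not a4 and not a3)   [distribution]
= not not (not a1 or not a4 and not a3 and not a1 or not a4 and not a3)   [double negation]
= not not (not a1 or not a4 and not a3)   [absorption]
= not a1 or not a4 and not a3   [double negation]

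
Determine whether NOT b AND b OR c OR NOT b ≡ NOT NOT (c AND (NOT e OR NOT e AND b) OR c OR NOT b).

E1: NOT b AND b OR c OR NOT b
    = c OR NOT b   [complement / identity]
E2: NOT NOT (c AND (NOT e OR NOT e AND b) OR c OR NOT b)
    = NOT NOT (c AND NOT e OR c OR NOT b)   [absorption]
    = NOT NOT (c OR NOT b)   [absorption]
    = c OR NOT b   [double negation]
Both reduce to c OR NOT b, so they are equivalent.

Yes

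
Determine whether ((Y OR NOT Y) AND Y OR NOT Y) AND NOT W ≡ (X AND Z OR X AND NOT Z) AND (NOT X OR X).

E1: ((Y OR NOT Y) AND Y OR NOT Y) AND NOT W
    = (Y OR NOT Y) AND NOT W   [complement / identity]
    = NOT W   [complement / identity]
E2: (X AND Z OR X AND NOT Z) AND (NOT X OR X)
    = X AND (NOT X OR X)   [distribution]
    = X   [complement / identity]
These differ: at W=0, X=0, Y=0, Z=0, E1 = 1 but E2 = 0.

No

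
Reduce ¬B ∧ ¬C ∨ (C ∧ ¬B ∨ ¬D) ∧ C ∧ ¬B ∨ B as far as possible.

True

¬B ∧ ¬C ∨ (C ∧ ¬B ∨ ¬D) ∧ C ∧ ¬B ∨ B
= ¬B ∧ ¬C ∨ C ∧ ¬B ∨ B   [absorption]
= ¬B ∨ B   [distribution]
= True   [complement]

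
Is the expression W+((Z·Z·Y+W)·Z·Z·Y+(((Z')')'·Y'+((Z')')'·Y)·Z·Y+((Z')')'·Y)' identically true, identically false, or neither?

W+((Z·Z·Y+W)·Z·Z·Y+(((Z')')'·Y'+((Z')')'·Y)·Z·Y+((Z')')'·Y)'
= W+((Z·Z·Y+W)·Z·Z·Y+((Z')')'·Z·Y+((Z')')'·Y)'   [distribution]
= W+(Z·Z·Y+((Z')')'·Z·Y+((Z')')'·Y)'   [absorption]
= W+(Z·Z·Y+Z'·Z·Y+((Z')')'·Y)'   [double negation]
= W+(Z·Z·Y+Z'·Z·Y+Z'·Y)'   [double negation]
= W+(Z·Y+Z'·Y)'   [distribution]
= W+Y'   [distribution]
This depends on W, Y, so it is not a constant.

neither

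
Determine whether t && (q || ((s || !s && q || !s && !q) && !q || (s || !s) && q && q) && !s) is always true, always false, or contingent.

t && (q || ((s || !s && q || !s && !q) && !q || (s || !s) && q && q) && !s)
= t && (q || ((s || !s && q || !s && !q) && !q || (s || !s) && q) && !s)   [idempotence]
= t && (q || ((s || !s) && !q || (s || !s) && q) && !s)   [distribution]
= t && (q || (s || !s) && !s)   [distribution]
= t && (q || !s)   [complement / identity]
This depends on q, s, t, so it is not a constant.

contingent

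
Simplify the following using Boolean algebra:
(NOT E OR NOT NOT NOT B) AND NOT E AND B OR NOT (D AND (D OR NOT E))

(NOT E OR NOT NOT NOT B) AND NOT E AND B OR NOT (D AND (D OR NOT E))
= (NOT E OR NOT B) AND NOT E AND B OR NOT (D AND (D OR NOT E))
= NOT E AND B OR NOT (D AND (D OR NOT E))
= NOT E AND B OR NOT D

NOT E AND B OR NOT D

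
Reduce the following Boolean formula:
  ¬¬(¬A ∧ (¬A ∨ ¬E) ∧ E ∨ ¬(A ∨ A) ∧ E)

¬¬(¬A ∧ (¬A ∨ ¬E) ∧ E ∨ ¬(A ∨ A) ∧ E)
= ¬¬(¬A ∧ E ∨ ¬(A ∨ A) ∧ E)   (absorption)
= ¬A ∧ E ∨ ¬(A ∨ A) ∧ E   (double negation)
= ¬A ∧ E ∨ ¬A ∧ E   (idempotence)
= ¬A ∧ E   (idempotence)

¬A ∧ E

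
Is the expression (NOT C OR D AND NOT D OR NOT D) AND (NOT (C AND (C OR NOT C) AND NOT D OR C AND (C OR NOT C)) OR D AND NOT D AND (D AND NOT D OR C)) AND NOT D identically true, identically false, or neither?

neither

(NOT C OR D AND NOT D OR NOT D) AND (NOT (C AND (C OR NOT C) AND NOT D OR C AND (C OR NOT C)) OR D AND NOT D AND (D AND NOT D OR C)) AND NOT D
= (NOT C OR D AND NOT D OR NOT D) AND (NOT (C AND (C OR NOT C)) OR D AND NOT D AND (D AND NOT D OR C)) AND NOT D   — absorption
= (NOT C OR D AND NOT D OR NOT D) AND (NOT (C AND (C OR NOT C)) OR D AND NOT D) AND NOT D   — absorption
= (NOT C OR D AND NOT D OR NOT D) AND (NOT C OR D AND NOT D) AND NOT D   — complement / identity
= (NOT C OR D AND NOT D) AND NOT D   — absorption
= NOT C AND NOT D   — complement / identity
This depends on C, D, so it is not a constant.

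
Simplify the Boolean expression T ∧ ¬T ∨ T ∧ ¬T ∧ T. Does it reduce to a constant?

T ∧ ¬T ∨ T ∧ ¬T ∧ T
= T ∧ (¬T ∨ T ∧ ¬T)
= T ∧ ¬T
= False

False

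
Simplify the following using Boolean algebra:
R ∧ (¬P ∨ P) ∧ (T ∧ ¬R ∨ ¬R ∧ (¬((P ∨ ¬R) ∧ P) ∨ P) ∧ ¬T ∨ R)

R ∧ (¬P ∨ P) ∧ (T ∧ ¬R ∨ ¬R ∧ (¬((P ∨ ¬R) ∧ P) ∨ P) ∧ ¬T ∨ R)
= R ∧ (¬P ∨ P) ∧ (T ∧ ¬R ∨ ¬R ∧ (¬P ∨ P) ∧ ¬T ∨ R)   (absorption)
= R ∧ (T ∧ ¬R ∨ ¬R ∧ (¬P ∨ P) ∧ ¬T ∨ R)   (complement / identity)
= R ∧ (T ∧ ¬R ∨ ¬R ∧ ¬T ∨ R)   (complement / identity)
= R ∧ (¬R ∨ R)   (distribution)
= R   (complement / identity)

R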